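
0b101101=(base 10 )45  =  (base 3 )1200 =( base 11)41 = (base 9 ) 50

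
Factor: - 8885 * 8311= - 73843235 = - 5^1 * 1777^1 *8311^1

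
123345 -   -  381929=505274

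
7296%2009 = 1269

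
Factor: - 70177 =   -  70177^1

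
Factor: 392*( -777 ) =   -  2^3 * 3^1*7^3* 37^1  =  - 304584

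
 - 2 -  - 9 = 7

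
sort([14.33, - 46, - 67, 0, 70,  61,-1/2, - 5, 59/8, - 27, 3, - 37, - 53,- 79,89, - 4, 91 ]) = [ - 79, - 67, - 53, - 46,-37, - 27, -5,- 4 , - 1/2, 0, 3, 59/8, 14.33,  61,70, 89, 91]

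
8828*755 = 6665140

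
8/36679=8/36679= 0.00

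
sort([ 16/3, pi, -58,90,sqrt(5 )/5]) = [-58,sqrt (5 )/5,pi,16/3,  90 ]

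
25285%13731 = 11554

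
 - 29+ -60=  - 89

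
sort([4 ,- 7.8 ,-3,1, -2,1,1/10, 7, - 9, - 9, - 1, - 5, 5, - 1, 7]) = [ - 9, - 9, - 7.8,  -  5, - 3, - 2, - 1, - 1 , 1/10, 1,1,4,5,  7,7] 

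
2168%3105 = 2168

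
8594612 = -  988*( - 8699)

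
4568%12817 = 4568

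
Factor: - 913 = -11^1*83^1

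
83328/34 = 2450 + 14/17 = 2450.82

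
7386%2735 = 1916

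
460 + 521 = 981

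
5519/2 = 5519/2= 2759.50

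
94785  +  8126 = 102911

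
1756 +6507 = 8263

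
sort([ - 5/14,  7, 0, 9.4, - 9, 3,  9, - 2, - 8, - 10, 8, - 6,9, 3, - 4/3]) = [ - 10,- 9,  -  8 ,-6, - 2,- 4/3,-5/14,0 , 3,3,7,8,9,9,9.4]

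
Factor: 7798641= 3^1*1193^1*2179^1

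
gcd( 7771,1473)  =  1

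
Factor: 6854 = 2^1*23^1 * 149^1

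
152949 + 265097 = 418046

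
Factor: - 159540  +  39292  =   - 120248 = - 2^3*15031^1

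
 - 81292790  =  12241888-93534678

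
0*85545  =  0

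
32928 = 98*336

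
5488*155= 850640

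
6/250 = 3/125  =  0.02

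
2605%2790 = 2605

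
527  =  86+441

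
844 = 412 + 432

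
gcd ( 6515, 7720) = 5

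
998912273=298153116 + 700759157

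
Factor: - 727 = -727^1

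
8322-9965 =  - 1643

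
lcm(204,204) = 204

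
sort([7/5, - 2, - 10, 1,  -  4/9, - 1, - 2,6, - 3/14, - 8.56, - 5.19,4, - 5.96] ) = [ - 10,-8.56, - 5.96, - 5.19, - 2,  -  2, - 1,- 4/9, - 3/14 , 1,7/5,  4,  6 ] 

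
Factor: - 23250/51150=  - 5^1 * 11^(  -  1 )=   - 5/11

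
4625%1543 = 1539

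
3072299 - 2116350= 955949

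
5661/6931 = 5661/6931 = 0.82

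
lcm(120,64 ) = 960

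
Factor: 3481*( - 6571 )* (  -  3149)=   47^1*59^2*67^1*6571^1 = 72029126999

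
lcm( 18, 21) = 126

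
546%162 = 60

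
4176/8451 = 464/939 = 0.49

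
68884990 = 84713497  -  15828507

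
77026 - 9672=67354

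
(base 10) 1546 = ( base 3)2010021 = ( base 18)4DG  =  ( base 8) 3012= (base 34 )1bg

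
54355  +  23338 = 77693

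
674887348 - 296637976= 378249372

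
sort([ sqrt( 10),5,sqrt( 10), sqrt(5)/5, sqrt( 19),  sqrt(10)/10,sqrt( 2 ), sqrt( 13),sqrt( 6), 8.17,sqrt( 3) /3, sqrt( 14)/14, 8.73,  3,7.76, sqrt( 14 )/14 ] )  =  [ sqrt( 14 ) /14, sqrt ( 14) /14,sqrt( 10) /10 , sqrt(5 )/5, sqrt (3) /3, sqrt( 2),sqrt(6),3,sqrt( 10 ),sqrt( 10),sqrt(13 ),sqrt(19 ) , 5,7.76,8.17, 8.73] 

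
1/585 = 1/585= 0.00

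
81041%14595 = 8066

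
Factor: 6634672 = 2^4*11^2*23^1*  149^1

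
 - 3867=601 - 4468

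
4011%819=735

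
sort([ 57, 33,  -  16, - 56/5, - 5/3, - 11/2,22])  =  [ - 16, - 56/5,-11/2, - 5/3, 22,33, 57]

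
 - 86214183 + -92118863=-178333046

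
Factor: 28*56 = 2^5 * 7^2 =1568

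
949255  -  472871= 476384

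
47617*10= 476170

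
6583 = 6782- 199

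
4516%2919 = 1597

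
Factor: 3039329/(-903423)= - 3^ (-1)*301141^( - 1 )*3039329^1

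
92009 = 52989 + 39020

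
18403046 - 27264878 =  - 8861832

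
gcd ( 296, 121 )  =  1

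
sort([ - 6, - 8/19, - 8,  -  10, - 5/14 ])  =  [ - 10, - 8, - 6, - 8/19, - 5/14 ]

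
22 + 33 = 55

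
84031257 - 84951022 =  - 919765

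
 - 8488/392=-22+ 17/49 = - 21.65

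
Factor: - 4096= - 2^12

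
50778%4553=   695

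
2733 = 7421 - 4688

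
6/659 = 6/659 = 0.01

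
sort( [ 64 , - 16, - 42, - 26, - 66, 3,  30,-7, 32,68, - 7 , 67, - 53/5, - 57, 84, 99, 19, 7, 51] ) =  [ -66, - 57, - 42,-26, - 16, - 53/5, - 7, - 7, 3, 7 , 19, 30,32, 51, 64, 67, 68 , 84, 99 ] 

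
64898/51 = 1272+26/51 = 1272.51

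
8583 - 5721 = 2862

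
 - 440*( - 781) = 343640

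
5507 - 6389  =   - 882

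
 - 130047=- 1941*67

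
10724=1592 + 9132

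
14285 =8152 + 6133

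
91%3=1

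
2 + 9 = 11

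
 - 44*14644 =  - 644336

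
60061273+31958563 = 92019836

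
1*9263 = 9263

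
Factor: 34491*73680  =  2541296880 =2^4*3^2 * 5^1*307^1*11497^1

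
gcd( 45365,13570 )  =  5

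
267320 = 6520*41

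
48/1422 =8/237 =0.03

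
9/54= 1/6 = 0.17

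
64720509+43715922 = 108436431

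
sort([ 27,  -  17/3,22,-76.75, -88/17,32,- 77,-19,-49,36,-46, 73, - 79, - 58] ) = [-79,  -  77, - 76.75, - 58 ,-49, - 46, -19, - 17/3, - 88/17,22, 27,32,36, 73] 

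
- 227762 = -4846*47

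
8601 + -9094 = -493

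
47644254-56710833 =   -  9066579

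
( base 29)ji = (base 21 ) 162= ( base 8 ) 1071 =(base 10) 569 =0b1000111001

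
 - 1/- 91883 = 1/91883 = 0.00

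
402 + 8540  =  8942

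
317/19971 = 1/63 = 0.02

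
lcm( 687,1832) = 5496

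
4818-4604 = 214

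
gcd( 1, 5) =1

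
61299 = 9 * 6811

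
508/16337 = 508/16337 = 0.03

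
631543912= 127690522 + 503853390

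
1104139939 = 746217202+357922737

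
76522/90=850 + 11/45= 850.24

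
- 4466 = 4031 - 8497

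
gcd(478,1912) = 478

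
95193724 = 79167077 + 16026647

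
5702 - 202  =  5500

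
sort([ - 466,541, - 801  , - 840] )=[-840, - 801, - 466 , 541] 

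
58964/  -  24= - 14741/6= - 2456.83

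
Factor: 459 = 3^3 * 17^1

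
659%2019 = 659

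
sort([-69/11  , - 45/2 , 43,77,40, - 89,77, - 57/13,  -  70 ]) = [ - 89, - 70, - 45/2, - 69/11, - 57/13,40,  43,  77, 77 ] 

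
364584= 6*60764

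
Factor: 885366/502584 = 303/172 = 2^ ( - 2 )*3^1*43^( -1 )*101^1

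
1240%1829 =1240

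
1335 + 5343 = 6678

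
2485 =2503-18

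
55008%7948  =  7320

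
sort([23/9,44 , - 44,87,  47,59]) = [  -  44, 23/9 , 44,47, 59,87]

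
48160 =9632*5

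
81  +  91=172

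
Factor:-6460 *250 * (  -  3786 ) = 2^4*3^1*5^4 * 17^1*19^1*631^1 = 6114390000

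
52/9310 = 26/4655=0.01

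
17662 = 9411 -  - 8251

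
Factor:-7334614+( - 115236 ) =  - 7449850=- 2^1*5^2*148997^1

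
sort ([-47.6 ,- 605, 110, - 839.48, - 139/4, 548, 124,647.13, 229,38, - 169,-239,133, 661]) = [ - 839.48, - 605 ,-239,  -  169, - 47.6, -139/4,  38,110, 124, 133, 229, 548, 647.13,661]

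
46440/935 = 49 + 125/187 = 49.67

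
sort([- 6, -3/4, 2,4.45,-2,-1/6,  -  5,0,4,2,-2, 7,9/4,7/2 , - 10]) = [ - 10,  -  6, - 5, - 2,  -  2,-3/4, - 1/6,0 , 2,2,9/4, 7/2, 4 , 4.45,7]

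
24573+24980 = 49553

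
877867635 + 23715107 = 901582742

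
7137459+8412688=15550147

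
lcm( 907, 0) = 0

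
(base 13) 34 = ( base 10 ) 43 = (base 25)1i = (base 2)101011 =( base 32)1B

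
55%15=10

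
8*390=3120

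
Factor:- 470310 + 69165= - 401145 = -  3^1*5^1 * 47^1*569^1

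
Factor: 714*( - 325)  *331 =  - 76808550=   - 2^1*3^1*5^2*7^1*13^1*17^1*331^1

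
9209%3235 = 2739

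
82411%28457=25497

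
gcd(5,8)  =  1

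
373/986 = 373/986 = 0.38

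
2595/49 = 52 + 47/49= 52.96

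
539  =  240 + 299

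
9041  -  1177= 7864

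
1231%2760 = 1231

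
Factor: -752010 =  - 2^1*3^1*5^1* 7^1*3581^1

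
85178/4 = 21294 + 1/2 = 21294.50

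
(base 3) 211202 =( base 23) 13G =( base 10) 614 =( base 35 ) hj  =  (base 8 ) 1146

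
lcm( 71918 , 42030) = 3236310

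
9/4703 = 9/4703 = 0.00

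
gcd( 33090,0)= 33090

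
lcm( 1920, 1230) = 78720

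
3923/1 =3923 = 3923.00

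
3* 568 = 1704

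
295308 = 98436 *3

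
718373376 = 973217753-254844377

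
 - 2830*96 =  - 271680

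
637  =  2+635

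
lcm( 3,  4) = 12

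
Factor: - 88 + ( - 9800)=-2^5 * 3^1*103^1 = - 9888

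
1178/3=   1178/3 = 392.67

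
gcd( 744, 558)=186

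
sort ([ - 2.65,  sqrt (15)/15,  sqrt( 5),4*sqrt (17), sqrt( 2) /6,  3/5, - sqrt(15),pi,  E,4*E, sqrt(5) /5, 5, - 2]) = [-sqrt( 15) , - 2.65, - 2,sqrt( 2)/6,sqrt( 15)/15 , sqrt( 5)/5,  3/5,sqrt(5 ), E , pi, 5, 4*E,4*sqrt( 17) ] 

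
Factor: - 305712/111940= - 2^2*3^2*5^( - 1)*11^1*29^( - 1)=- 396/145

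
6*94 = 564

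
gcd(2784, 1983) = 3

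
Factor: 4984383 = 3^1*17^2*5749^1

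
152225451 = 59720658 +92504793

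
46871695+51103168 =97974863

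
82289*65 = 5348785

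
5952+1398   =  7350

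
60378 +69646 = 130024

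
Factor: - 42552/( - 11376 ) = 2^( - 1 )*3^1*79^( - 1 )*197^1=591/158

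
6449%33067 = 6449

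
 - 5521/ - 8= 690 + 1/8 = 690.12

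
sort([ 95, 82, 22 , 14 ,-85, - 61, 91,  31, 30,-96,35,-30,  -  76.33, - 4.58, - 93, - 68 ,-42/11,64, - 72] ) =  [ - 96,-93,-85, - 76.33,-72,  -  68  , - 61, - 30,  -  4.58, - 42/11 , 14,22,30,  31, 35,64,  82, 91,95]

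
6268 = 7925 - 1657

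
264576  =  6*44096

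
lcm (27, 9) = 27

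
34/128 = 17/64 = 0.27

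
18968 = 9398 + 9570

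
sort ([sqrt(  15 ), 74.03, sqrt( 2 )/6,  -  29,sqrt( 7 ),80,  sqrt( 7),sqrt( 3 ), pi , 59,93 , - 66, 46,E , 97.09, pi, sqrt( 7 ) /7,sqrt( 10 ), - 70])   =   [ - 70, - 66,-29,sqrt( 2)/6, sqrt(7 )/7, sqrt (3 ) , sqrt( 7 ), sqrt(7),E, pi, pi, sqrt( 10),sqrt( 15 ),46,59,74.03, 80, 93,97.09] 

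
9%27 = 9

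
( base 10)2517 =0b100111010101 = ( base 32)2el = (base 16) 9D5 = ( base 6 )15353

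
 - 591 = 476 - 1067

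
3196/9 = 355 + 1/9 = 355.11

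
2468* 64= 157952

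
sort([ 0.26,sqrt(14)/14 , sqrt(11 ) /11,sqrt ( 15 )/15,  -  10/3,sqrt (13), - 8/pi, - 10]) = [-10, - 10/3, -8/pi,sqrt(15)/15, 0.26 , sqrt(14)/14,  sqrt(11)/11,  sqrt(13)]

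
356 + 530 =886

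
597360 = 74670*8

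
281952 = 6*46992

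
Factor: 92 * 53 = 2^2*23^1*53^1  =  4876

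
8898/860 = 4449/430 = 10.35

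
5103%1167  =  435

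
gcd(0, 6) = 6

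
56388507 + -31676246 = 24712261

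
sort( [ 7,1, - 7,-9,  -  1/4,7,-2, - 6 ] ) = [-9,-7,- 6, - 2,-1/4, 1,7,7]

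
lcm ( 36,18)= 36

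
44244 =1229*36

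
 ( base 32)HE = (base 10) 558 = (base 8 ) 1056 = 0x22e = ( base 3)202200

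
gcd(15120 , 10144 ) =16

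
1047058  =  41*25538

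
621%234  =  153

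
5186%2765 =2421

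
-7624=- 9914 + 2290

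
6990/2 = 3495 =3495.00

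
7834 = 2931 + 4903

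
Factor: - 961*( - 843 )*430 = 2^1*3^1*5^1*31^2*43^1*281^1 =348352890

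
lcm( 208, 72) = 1872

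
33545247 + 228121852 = 261667099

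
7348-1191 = 6157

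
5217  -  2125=3092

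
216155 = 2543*85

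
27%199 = 27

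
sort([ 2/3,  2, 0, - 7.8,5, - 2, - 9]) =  [ - 9 , - 7.8,-2 , 0 , 2/3,2,  5]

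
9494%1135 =414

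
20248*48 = 971904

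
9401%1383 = 1103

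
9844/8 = 1230 + 1/2 = 1230.50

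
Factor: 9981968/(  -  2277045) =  - 2^4*3^( - 3)* 5^( - 1 )*101^( - 1)*113^1* 167^( - 1)*5521^1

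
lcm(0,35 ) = 0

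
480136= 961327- 481191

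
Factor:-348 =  - 2^2*3^1 *29^1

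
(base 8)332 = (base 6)1002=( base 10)218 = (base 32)6q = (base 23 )9B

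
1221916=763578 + 458338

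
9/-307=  - 1+298/307  =  - 0.03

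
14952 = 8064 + 6888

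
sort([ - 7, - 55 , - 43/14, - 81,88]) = [ - 81,  -  55, - 7,- 43/14,88 ] 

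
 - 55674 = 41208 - 96882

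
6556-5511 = 1045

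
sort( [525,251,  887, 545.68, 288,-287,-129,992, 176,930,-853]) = [ - 853,- 287, - 129,  176,  251,288, 525, 545.68, 887,  930, 992 ]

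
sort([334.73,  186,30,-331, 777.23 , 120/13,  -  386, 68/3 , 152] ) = [ - 386, - 331, 120/13,68/3,30, 152,  186, 334.73, 777.23 ] 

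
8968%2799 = 571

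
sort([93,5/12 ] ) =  [5/12,93 ] 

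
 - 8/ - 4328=1/541 = 0.00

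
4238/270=2119/135 = 15.70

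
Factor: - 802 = -2^1*401^1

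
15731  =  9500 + 6231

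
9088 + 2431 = 11519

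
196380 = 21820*9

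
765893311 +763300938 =1529194249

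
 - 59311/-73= 59311/73 = 812.48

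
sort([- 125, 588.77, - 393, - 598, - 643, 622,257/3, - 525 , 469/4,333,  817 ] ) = [-643,  -  598, - 525, - 393,- 125,257/3,469/4, 333,588.77,622,817] 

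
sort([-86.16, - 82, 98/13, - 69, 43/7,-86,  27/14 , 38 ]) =[ - 86.16, - 86, - 82, - 69,27/14 , 43/7,98/13 , 38]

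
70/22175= 14/4435= 0.00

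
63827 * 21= 1340367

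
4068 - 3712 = 356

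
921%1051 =921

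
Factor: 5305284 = 2^2*3^3*49123^1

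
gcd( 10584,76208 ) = 8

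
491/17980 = 491/17980  =  0.03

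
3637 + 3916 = 7553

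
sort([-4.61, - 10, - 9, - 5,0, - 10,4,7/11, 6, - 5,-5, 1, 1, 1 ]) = [ - 10, - 10, - 9,- 5, - 5 , - 5, - 4.61,0,  7/11,1, 1,  1, 4, 6]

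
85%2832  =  85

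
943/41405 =943/41405= 0.02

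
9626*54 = 519804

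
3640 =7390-3750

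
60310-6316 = 53994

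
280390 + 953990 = 1234380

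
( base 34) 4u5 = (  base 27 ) 7k6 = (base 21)CH0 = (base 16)1611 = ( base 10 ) 5649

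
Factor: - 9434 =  - 2^1*  53^1*89^1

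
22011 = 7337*3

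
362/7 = 51 + 5/7 =51.71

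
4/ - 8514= -1+4255/4257 = - 0.00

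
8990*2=17980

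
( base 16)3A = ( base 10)58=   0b111010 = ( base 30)1S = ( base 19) 31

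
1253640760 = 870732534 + 382908226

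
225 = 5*45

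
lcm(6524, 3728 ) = 26096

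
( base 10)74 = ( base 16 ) 4a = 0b1001010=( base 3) 2202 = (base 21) 3b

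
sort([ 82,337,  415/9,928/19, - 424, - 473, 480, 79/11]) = [ - 473,  -  424, 79/11, 415/9,928/19, 82,337, 480] 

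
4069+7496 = 11565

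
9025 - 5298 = 3727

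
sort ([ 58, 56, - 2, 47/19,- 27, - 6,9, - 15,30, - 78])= [-78,- 27, - 15 ,-6, - 2,47/19, 9,  30, 56,58 ] 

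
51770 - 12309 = 39461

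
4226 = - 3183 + 7409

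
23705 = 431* 55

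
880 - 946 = - 66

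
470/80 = 47/8  =  5.88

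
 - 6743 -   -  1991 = - 4752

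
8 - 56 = -48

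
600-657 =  - 57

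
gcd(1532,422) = 2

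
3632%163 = 46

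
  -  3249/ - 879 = 1083/293 = 3.70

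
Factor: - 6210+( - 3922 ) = -10132 = -2^2*17^1*149^1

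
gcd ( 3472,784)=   112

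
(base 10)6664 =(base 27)93m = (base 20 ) gd4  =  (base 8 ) 15010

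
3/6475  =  3/6475 = 0.00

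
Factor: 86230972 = 2^2 * 101^1*461^1*463^1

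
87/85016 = 87/85016 = 0.00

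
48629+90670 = 139299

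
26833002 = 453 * 59234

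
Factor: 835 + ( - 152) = 683 = 683^1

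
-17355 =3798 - 21153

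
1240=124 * 10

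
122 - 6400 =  - 6278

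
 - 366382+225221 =-141161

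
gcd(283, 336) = 1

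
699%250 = 199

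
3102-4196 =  - 1094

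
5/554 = 5/554 = 0.01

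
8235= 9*915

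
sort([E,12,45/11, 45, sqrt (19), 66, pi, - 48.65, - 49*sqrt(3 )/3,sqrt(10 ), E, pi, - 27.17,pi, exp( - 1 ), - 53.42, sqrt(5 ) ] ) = [ - 53.42 , - 48.65, - 49*sqrt ( 3 ) /3,  -  27.17, exp( - 1),sqrt(5),E,E, pi, pi,pi,sqrt ( 10),45/11, sqrt(19 ),12,45,66]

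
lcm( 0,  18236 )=0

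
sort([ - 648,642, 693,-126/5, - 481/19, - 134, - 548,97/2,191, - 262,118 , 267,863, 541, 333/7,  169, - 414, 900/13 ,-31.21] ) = [ - 648 ,  -  548, - 414, - 262, - 134, - 31.21, - 481/19, - 126/5, 333/7, 97/2, 900/13, 118, 169, 191, 267,541,642,693, 863] 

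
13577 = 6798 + 6779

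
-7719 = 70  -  7789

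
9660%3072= 444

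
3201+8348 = 11549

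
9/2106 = 1/234= 0.00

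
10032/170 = 59 + 1/85 = 59.01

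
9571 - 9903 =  - 332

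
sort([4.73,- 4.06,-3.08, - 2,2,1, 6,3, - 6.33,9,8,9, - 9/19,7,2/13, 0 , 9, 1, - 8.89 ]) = [ - 8.89 ,-6.33,- 4.06, - 3.08, - 2,  -  9/19,  0,2/13, 1,1 , 2,  3,4.73,6,7, 8, 9,9, 9 ]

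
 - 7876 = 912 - 8788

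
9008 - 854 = 8154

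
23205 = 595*39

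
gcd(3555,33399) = 9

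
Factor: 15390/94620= 27/166 = 2^( - 1)*3^3*83^( - 1) 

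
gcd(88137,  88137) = 88137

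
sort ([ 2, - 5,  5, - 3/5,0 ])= [ - 5, -3/5,  0,2, 5 ] 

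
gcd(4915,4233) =1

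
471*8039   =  3786369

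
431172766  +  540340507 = 971513273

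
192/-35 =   -  6 +18/35 = -5.49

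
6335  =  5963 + 372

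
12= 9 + 3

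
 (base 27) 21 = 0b110111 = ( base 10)55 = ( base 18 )31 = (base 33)1M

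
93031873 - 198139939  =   -105108066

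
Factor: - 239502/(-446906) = 119751/223453 = 3^1*73^( - 1)* 179^1*223^1*3061^(  -  1)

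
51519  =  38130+13389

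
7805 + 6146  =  13951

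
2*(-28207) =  - 56414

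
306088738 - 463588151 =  - 157499413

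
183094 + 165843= 348937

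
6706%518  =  490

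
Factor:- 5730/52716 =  - 5/46 = -2^( - 1)*5^1*23^(-1 )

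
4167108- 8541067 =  - 4373959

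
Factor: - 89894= - 2^1 * 7^1*  6421^1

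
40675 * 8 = 325400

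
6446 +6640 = 13086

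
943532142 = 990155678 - 46623536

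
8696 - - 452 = 9148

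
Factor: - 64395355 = -5^1 * 37^1*348083^1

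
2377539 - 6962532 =-4584993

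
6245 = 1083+5162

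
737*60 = 44220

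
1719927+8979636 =10699563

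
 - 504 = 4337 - 4841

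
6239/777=6239/777 = 8.03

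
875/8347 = 875/8347= 0.10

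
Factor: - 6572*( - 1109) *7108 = 2^4* 31^1*53^1*1109^1*1777^1 = 51805577584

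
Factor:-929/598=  - 2^( - 1)*13^(-1) *23^(  -  1 ) * 929^1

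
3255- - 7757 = 11012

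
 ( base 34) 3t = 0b10000011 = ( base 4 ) 2003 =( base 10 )131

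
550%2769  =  550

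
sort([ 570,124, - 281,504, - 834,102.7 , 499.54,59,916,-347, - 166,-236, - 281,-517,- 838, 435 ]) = [ - 838, - 834, - 517,-347, - 281, - 281, - 236, - 166,  59, 102.7,124,435, 499.54,504,570,916 ]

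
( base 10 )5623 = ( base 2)1010111110111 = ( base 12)3307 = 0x15f7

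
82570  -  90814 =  - 8244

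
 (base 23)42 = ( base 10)94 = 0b1011110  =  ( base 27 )3d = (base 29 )37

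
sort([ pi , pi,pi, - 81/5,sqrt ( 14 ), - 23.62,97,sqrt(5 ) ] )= [ - 23.62, - 81/5,sqrt(5 ),pi,pi,pi,sqrt( 14),97 ]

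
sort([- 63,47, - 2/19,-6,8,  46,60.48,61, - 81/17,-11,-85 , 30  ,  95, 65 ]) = [-85 , - 63, - 11,-6, - 81/17, - 2/19, 8, 30,46,47,60.48 , 61, 65,95] 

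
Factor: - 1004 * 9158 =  - 9194632 =- 2^3*19^1 * 241^1*251^1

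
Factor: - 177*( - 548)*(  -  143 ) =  - 13870428=-  2^2*3^1*11^1 * 13^1 * 59^1*137^1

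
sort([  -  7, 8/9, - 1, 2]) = [ - 7 , -1, 8/9, 2]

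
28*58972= 1651216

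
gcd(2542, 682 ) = 62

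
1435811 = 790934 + 644877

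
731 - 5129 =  - 4398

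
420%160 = 100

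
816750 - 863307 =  - 46557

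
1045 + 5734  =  6779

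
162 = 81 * 2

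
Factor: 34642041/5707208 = 2^ ( - 3)*3^1*7^1*13^( - 1) * 54877^ ( - 1)*1649621^1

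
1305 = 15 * 87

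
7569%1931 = 1776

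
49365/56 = 881+29/56 =881.52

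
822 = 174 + 648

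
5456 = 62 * 88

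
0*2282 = 0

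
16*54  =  864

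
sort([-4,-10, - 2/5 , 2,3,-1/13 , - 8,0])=[ - 10, - 8, -4,-2/5,-1/13, 0, 2, 3 ] 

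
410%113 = 71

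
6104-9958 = -3854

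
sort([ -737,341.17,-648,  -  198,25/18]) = [- 737,-648,-198, 25/18,341.17 ]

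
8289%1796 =1105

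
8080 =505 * 16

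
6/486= 1/81 = 0.01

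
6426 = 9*714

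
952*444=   422688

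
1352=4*338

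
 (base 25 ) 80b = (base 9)6777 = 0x1393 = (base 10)5011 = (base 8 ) 11623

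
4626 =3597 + 1029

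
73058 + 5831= 78889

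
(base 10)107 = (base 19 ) 5c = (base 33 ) 38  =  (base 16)6B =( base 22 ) 4J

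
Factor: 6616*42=277872 = 2^4*3^1*7^1*827^1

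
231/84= 2+3/4= 2.75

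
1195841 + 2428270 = 3624111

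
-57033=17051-74084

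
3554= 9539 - 5985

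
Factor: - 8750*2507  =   - 2^1*5^4*7^1*23^1*109^1 = - 21936250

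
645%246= 153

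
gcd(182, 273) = 91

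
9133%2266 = 69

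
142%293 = 142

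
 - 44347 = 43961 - 88308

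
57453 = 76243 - 18790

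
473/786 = 473/786 = 0.60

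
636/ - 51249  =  -1  +  16871/17083=- 0.01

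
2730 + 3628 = 6358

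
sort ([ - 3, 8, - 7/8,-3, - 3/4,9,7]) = [-3, - 3, - 7/8, - 3/4, 7,8, 9]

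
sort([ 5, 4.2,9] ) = [ 4.2,5,9 ] 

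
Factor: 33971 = 7^1*23^1 * 211^1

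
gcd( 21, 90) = 3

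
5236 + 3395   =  8631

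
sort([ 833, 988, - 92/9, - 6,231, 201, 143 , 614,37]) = [ - 92/9, - 6,37, 143,201, 231, 614,  833, 988]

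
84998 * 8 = 679984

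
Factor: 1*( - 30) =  - 2^1*3^1*5^1 = - 30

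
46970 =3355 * 14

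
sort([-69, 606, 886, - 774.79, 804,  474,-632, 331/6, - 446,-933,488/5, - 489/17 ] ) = [ - 933,-774.79, - 632,-446,-69,-489/17,331/6, 488/5,474, 606,804, 886]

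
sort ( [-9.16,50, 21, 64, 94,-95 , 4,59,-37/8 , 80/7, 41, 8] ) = [ - 95 , - 9.16,-37/8, 4, 8, 80/7,21,41, 50,59, 64,94] 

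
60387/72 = 20129/24 = 838.71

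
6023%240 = 23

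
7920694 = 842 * 9407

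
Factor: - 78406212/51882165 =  - 26135404/17294055 = - 2^2* 3^( - 1 ) *5^ (-1)*1152937^(-1 )*6533851^1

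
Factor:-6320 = -2^4*5^1*79^1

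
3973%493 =29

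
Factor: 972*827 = 803844 =2^2 * 3^5 * 827^1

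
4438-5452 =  - 1014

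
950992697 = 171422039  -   - 779570658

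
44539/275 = 161+ 24/25 = 161.96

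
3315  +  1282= 4597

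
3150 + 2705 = 5855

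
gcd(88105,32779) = 1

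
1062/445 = 1062/445  =  2.39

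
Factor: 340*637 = 2^2*5^1*7^2*13^1*17^1 = 216580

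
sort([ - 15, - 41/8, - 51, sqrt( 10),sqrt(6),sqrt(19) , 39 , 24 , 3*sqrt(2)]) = [ - 51, - 15, - 41/8, sqrt( 6),sqrt( 10),3*sqrt( 2),sqrt( 19),24,39]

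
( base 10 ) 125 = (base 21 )5K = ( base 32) 3t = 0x7d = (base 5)1000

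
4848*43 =208464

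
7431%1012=347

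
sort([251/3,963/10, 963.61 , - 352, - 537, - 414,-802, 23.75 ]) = [ - 802, - 537, - 414 ,-352 , 23.75, 251/3, 963/10,963.61]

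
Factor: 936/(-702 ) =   -  4/3 = -2^2*3^( - 1 )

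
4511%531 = 263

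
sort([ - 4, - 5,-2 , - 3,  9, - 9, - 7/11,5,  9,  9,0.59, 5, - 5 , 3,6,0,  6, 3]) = [ - 9,- 5,-5, - 4, - 3,-2,-7/11,0, 0.59,3, 3, 5,5, 6,  6 , 9, 9,  9 ] 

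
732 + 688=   1420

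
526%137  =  115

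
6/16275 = 2/5425 = 0.00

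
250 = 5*50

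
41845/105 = 398 + 11/21 = 398.52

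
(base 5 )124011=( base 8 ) 11421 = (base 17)gf2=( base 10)4881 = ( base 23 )955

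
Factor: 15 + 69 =84 = 2^2*3^1*7^1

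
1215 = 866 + 349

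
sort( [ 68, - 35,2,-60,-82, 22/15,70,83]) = [-82, - 60, - 35  ,  22/15,2, 68,70,83]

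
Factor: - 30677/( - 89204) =2^( - 2 ) * 29^ (-1 ) * 769^( - 1)*30677^1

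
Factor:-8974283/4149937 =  - 11^( - 2)*17^1*31^1*17029^1*34297^( - 1 )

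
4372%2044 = 284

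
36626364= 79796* 459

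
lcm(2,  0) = 0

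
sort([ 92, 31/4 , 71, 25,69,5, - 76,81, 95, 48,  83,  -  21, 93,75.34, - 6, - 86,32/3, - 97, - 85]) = [ -97, - 86, -85, - 76, - 21, - 6, 5,31/4,32/3, 25,48,69, 71 , 75.34, 81  ,  83,92,93 , 95 ]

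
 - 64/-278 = 32/139 = 0.23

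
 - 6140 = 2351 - 8491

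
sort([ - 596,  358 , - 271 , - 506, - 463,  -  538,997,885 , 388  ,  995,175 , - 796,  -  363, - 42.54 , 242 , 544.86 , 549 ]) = [  -  796 , - 596,- 538, -506,  -  463, - 363 , - 271 , - 42.54,175,  242, 358, 388,544.86, 549 , 885 , 995,997]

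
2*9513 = 19026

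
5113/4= 1278 + 1/4= 1278.25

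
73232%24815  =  23602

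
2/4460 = 1/2230 = 0.00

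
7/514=7/514= 0.01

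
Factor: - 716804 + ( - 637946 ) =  - 1354750=-2^1* 5^3*5419^1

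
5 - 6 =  - 1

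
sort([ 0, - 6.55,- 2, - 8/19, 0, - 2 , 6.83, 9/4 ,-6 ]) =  [-6.55, - 6, - 2, - 2,  -  8/19 , 0,0, 9/4,6.83 ]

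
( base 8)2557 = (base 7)4025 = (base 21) 335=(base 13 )830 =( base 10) 1391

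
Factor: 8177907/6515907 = 73^( - 1) * 83^1*29753^( - 1)*32843^1 = 2725969/2171969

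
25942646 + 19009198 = 44951844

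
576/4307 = 576/4307 = 0.13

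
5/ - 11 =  - 5/11 = - 0.45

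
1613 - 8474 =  - 6861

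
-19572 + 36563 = 16991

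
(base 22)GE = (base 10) 366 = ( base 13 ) 222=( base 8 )556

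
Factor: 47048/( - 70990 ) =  - 2^2 * 5^(-1)*31^( - 1 ) * 229^(  -  1 ) * 5881^1 = - 23524/35495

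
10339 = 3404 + 6935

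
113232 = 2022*56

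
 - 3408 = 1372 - 4780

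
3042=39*78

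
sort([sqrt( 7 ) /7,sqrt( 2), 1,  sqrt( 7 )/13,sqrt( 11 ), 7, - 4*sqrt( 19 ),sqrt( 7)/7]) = [ - 4*sqrt( 19),sqrt(7 ) /13,  sqrt( 7)/7, sqrt( 7)/7,1,sqrt( 2), sqrt( 11 ), 7]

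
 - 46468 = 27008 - 73476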